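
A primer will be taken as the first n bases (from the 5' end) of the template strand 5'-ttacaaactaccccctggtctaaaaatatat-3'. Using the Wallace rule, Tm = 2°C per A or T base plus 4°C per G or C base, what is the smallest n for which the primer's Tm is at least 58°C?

First 19 bases: TTACAAACTACCCCCTGGT → Tm = 56°C (< 58°C)
First 20 bases: TTACAAACTACCCCCTGGTC → Tm = 60°C (≥ 58°C)
Since every base adds ≥2°C, Tm only increases with n, so the threshold is first crossed at n = 20.

n = 20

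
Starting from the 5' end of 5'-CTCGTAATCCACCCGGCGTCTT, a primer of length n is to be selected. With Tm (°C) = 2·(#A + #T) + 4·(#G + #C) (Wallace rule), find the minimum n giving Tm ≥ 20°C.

First 6 bases: CTCGTA → Tm = 18°C (< 20°C)
First 7 bases: CTCGTAA → Tm = 20°C (≥ 20°C)
Since every base adds ≥2°C, Tm only increases with n, so the threshold is first crossed at n = 7.

n = 7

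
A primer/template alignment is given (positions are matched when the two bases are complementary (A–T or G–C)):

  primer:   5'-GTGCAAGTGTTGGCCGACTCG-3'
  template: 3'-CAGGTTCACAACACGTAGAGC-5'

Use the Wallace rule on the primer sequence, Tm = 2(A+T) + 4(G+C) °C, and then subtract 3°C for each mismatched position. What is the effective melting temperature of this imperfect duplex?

53°C

Primer base counts: A=3, T=5, G=8, C=5 → A+T=8, G+C=13
Perfect-match Tm = 2(8) + 4(13) = 16 + 52 = 68°C
Mismatches (positions where the bases are not complementary): 5 (at positions 3, 13, 14, 16, 17)
Effective Tm = 68 − 5×3 = 68 − 15 = 53°C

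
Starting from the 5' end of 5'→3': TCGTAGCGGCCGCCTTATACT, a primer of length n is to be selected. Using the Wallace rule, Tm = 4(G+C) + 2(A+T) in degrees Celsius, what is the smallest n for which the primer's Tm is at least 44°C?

n = 13

First 12 bases: TCGTAGCGGCCG → Tm = 42°C (< 44°C)
First 13 bases: TCGTAGCGGCCGC → Tm = 46°C (≥ 44°C)
Each additional base adds 2°C (A/T) or 4°C (G/C), so Tm is non-decreasing in n; n = 13 is the first length to reach 44°C.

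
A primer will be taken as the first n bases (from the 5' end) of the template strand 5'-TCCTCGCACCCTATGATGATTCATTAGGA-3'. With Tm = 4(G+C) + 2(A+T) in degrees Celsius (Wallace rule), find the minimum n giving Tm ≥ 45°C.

First 14 bases: TCCTCGCACCCTAT → Tm = 44°C (< 45°C)
First 15 bases: TCCTCGCACCCTATG → Tm = 48°C (≥ 45°C)
Each additional base adds 2°C (A/T) or 4°C (G/C), so Tm is non-decreasing in n; n = 15 is the first length to reach 45°C.

n = 15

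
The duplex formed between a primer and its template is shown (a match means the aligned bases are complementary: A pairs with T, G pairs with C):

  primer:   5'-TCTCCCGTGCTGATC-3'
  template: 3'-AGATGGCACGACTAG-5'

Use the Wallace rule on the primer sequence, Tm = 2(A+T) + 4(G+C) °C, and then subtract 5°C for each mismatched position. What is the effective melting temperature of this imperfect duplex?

Primer base counts: A=1, T=5, G=3, C=6 → A+T=6, G+C=9
Perfect-match Tm = 2(6) + 4(9) = 12 + 36 = 48°C
Mismatches (positions where the bases are not complementary): 1 (at position 4)
Effective Tm = 48 − 1×5 = 48 − 5 = 43°C

43°C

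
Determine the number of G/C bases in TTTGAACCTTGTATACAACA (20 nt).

6

C=4, G=2, A=7, T=7
G+C = 2 + 4 = 6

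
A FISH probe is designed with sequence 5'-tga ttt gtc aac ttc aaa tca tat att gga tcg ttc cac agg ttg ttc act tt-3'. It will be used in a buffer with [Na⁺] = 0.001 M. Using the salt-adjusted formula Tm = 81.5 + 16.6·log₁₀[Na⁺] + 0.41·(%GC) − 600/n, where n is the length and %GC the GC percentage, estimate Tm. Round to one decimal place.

Length n = 53. Scanning the sequence gives G=8, C=10, T=22, A=13.
G+C = 18, so %GC = 18/53 × 100 = 33.962%
Salt term: 16.6 × (-3) = -49.8
GC term: 0.41 × 33.962 = 13.924; length term: −600/53 = −11.321
Tm = 81.5 + (-49.8) + 13.924 − 11.321 = 34.303 → 34.3°C

34.3°C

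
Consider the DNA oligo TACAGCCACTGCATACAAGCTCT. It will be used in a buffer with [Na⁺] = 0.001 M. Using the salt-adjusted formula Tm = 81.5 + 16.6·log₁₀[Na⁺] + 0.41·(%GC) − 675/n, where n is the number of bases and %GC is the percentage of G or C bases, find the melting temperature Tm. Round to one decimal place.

Length n = 23. Counting bases: C=8, G=3, A=7, T=5
G+C = 11, so %GC = 11/23 × 100 = 47.826%
Salt term: 16.6 × (-3) = -49.8
GC term: 0.41 × 47.826 = 19.609; length term: −675/23 = −29.348
Tm = 81.5 + (-49.8) + 19.609 − 29.348 = 21.961 → 22.0°C

22.0°C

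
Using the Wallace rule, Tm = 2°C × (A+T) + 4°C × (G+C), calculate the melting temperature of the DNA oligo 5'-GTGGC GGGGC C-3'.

42°C

Counting bases: G=7, C=3, A=0, T=1
So N_AT = 1 and N_GC = 10.
Tm = 2(1) + 4(10) = 2 + 40 = 42°C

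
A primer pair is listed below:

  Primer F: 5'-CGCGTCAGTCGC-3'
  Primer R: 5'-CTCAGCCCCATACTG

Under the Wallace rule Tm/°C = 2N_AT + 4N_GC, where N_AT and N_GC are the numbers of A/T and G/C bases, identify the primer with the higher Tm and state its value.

Primer R, 48°C

Primer F: A+T=3, G+C=9 → Tm = 2(3)+4(9) = 42°C
Primer R: A+T=6, G+C=9 → Tm = 2(6)+4(9) = 48°C
42°C vs 48°C → primer R is higher.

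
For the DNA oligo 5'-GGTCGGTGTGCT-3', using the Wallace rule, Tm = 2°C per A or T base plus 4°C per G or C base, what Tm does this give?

40°C

Counting bases: G=6, C=2, A=0, T=4
AT pairs contribute 4, GC pairs contribute 8.
Tm = 2×4 + 4×8 = 40°C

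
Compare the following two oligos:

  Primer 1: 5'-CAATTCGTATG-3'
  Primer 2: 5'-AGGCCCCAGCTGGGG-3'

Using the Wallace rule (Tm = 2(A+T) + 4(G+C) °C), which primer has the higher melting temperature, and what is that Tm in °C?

Primer 1: A+T=7, G+C=4 → Tm = 2(7)+4(4) = 30°C
Primer 2: A+T=3, G+C=12 → Tm = 2(3)+4(12) = 54°C
30°C vs 54°C → primer 2 is higher.

Primer 2, 54°C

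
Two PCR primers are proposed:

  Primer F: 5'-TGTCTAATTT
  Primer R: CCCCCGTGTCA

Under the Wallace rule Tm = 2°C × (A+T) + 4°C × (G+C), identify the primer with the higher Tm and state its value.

Primer F: A+T=8, G+C=2 → Tm = 2(8)+4(2) = 24°C
Primer R: A+T=3, G+C=8 → Tm = 2(3)+4(8) = 38°C
24°C vs 38°C → primer R is higher.

Primer R, 38°C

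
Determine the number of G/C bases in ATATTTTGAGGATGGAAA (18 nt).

5

Counting bases: G=5, C=0, T=6, A=7
G+C = 5 + 0 = 5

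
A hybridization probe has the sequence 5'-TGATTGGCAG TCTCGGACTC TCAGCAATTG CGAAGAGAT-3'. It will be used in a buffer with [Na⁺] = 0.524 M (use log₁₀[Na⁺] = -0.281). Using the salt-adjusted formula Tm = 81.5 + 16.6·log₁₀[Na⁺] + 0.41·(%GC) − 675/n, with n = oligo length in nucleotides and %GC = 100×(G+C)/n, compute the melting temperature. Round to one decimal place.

79.5°C

Length n = 39. Base counts: C=8, A=10, T=10, G=11
G+C = 19, so %GC = 19/39 × 100 = 48.718%
Salt term: 16.6 × (-0.281) = -4.665
GC term: 0.41 × 48.718 = 19.974; length term: −675/39 = −17.308
Tm = 81.5 + (-4.665) + 19.974 − 17.308 = 79.501 → 79.5°C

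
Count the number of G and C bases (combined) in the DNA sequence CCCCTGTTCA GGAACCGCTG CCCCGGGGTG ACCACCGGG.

Counting bases: T=5, A=5, G=13, C=16
G+C = 13 + 16 = 29

29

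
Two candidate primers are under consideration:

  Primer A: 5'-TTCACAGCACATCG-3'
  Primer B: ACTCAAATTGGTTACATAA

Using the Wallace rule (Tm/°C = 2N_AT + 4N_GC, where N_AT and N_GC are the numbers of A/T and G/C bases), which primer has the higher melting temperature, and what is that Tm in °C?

Primer B, 48°C

Primer A: A+T=7, G+C=7 → Tm = 2(7)+4(7) = 42°C
Primer B: A+T=14, G+C=5 → Tm = 2(14)+4(5) = 48°C
42°C vs 48°C → primer B is higher.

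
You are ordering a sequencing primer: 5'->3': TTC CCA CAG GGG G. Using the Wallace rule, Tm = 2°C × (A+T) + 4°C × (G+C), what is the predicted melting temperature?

44°C

Base counts: A=2, C=4, T=2, G=5
AT pairs contribute 4, GC pairs contribute 9.
Tm = 4·9 + 2·4 = 36 + 8 = 44°C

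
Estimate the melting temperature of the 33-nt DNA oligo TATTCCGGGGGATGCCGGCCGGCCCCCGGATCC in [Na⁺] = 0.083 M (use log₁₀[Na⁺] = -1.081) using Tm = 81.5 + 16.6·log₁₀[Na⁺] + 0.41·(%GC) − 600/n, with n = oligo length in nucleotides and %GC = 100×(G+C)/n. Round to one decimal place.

76.4°C

Length n = 33. T=5, C=13, A=3, G=12
G+C = 25, so %GC = 25/33 × 100 = 75.758%
Salt term: 16.6 × (-1.081) = -17.945
GC term: 0.41 × 75.758 = 31.061; length term: −600/33 = −18.182
Tm = 81.5 + (-17.945) + 31.061 − 18.182 = 76.434 → 76.4°C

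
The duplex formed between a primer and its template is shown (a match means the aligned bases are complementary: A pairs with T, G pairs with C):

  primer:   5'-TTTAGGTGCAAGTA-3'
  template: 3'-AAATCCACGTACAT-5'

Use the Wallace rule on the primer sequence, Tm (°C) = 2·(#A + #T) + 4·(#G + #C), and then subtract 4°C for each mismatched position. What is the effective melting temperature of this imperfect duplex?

34°C

Primer base counts: A=4, T=5, G=4, C=1 → A+T=9, G+C=5
Perfect-match Tm = 2(9) + 4(5) = 18 + 20 = 38°C
Mismatches (positions where the bases are not complementary): 1 (at position 11)
Effective Tm = 38 − 1×4 = 38 − 4 = 34°C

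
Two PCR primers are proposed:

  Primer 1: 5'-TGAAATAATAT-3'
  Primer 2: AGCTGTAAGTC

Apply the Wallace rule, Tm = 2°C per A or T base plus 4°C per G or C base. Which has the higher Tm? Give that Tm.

Primer 1: A+T=10, G+C=1 → Tm = 2(10)+4(1) = 24°C
Primer 2: A+T=6, G+C=5 → Tm = 2(6)+4(5) = 32°C
24°C vs 32°C → primer 2 is higher.

Primer 2, 32°C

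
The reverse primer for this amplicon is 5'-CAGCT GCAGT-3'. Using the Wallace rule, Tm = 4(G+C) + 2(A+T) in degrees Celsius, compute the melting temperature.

Scanning the sequence gives T=2, A=2, G=3, C=3.
A+T = 4, G+C = 6
Tm = 2×4 + 4×6 = 32°C

32°C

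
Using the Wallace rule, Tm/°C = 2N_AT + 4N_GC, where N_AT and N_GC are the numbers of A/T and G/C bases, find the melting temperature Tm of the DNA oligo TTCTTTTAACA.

Scanning the sequence gives C=2, A=3, G=0, T=6.
So N_AT = 9 and N_GC = 2.
Tm = 2×9 + 4×2 = 26°C

26°C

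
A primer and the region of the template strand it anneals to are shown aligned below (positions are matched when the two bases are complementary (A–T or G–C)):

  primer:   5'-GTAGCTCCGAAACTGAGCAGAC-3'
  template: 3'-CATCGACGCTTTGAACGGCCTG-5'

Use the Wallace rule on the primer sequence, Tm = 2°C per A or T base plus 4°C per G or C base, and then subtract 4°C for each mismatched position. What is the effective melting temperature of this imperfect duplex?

48°C

Primer base counts: A=7, T=3, G=6, C=6 → A+T=10, G+C=12
Perfect-match Tm = 2(10) + 4(12) = 20 + 48 = 68°C
Mismatches (positions where the bases are not complementary): 5 (at positions 7, 15, 16, 17, 19)
Effective Tm = 68 − 5×4 = 68 − 20 = 48°C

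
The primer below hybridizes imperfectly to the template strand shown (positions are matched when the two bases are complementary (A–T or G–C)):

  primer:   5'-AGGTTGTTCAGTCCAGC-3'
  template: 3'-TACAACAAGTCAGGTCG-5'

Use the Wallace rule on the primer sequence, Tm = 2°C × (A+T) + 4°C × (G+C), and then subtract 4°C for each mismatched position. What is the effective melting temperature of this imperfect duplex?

48°C

Primer base counts: A=3, T=5, G=5, C=4 → A+T=8, G+C=9
Perfect-match Tm = 2(8) + 4(9) = 16 + 36 = 52°C
Mismatches (positions where the bases are not complementary): 1 (at position 2)
Effective Tm = 52 − 1×4 = 52 − 4 = 48°C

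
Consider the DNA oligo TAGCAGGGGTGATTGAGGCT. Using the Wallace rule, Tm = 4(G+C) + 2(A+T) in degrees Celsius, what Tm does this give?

Counting bases: C=2, T=5, A=4, G=9
A+T = 9, G+C = 11
Tm = 4·11 + 2·9 = 44 + 18 = 62°C

62°C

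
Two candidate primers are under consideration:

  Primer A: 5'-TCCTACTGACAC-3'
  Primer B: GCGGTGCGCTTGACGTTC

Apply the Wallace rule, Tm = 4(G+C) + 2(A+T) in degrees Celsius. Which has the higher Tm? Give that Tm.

Primer B, 60°C

Primer A: A+T=6, G+C=6 → Tm = 2(6)+4(6) = 36°C
Primer B: A+T=6, G+C=12 → Tm = 2(6)+4(12) = 60°C
36°C vs 60°C → primer B is higher.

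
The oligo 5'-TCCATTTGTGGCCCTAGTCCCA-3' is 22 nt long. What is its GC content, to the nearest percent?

55%

Scanning the sequence gives G=4, T=7, C=8, A=3.
G+C = 4 + 8 = 12 out of 22 bases
%GC = 12/22 × 100 = 54.55% ≈ 55%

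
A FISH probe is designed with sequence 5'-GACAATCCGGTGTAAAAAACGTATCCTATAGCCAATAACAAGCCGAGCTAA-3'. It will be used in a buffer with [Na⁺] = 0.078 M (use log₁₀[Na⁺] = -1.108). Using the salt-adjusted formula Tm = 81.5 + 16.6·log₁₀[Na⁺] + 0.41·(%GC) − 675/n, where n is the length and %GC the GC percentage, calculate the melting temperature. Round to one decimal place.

66.8°C

Length n = 51. Counting bases: T=9, A=21, G=9, C=12
G+C = 21, so %GC = 21/51 × 100 = 41.176%
Salt term: 16.6 × (-1.108) = -18.393
GC term: 0.41 × 41.176 = 16.882; length term: −675/51 = −13.235
Tm = 81.5 + (-18.393) + 16.882 − 13.235 = 66.754 → 66.8°C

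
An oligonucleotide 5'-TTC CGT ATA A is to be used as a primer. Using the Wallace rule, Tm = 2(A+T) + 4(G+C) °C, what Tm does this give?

T=4, C=2, G=1, A=3
A+T = 7, G+C = 3
Tm = 4·3 + 2·7 = 12 + 14 = 26°C

26°C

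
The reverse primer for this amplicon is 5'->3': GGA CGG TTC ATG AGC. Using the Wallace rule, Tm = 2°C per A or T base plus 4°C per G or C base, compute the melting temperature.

48°C

Scanning the sequence gives A=3, C=3, T=3, G=6.
So N_AT = 6 and N_GC = 9.
Tm = 4·9 + 2·6 = 36 + 12 = 48°C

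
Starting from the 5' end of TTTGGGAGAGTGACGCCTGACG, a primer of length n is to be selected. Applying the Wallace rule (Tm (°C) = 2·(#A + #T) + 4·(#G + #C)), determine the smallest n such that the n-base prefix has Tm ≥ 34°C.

n = 12

First 11 bases: TTTGGGAGAGT → Tm = 32°C (< 34°C)
First 12 bases: TTTGGGAGAGTG → Tm = 36°C (≥ 34°C)
Each additional base adds 2°C (A/T) or 4°C (G/C), so Tm is non-decreasing in n; n = 12 is the first length to reach 34°C.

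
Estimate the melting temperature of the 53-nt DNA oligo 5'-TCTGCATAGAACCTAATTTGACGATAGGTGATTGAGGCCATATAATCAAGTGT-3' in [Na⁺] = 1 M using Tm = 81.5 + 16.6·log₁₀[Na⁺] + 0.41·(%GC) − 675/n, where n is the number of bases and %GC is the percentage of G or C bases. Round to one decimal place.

Length n = 53. Counting bases: C=8, A=17, T=16, G=12
G+C = 20, so %GC = 20/53 × 100 = 37.736%
Salt term: 16.6 × (0) = 0
GC term: 0.41 × 37.736 = 15.472; length term: −675/53 = −12.736
Tm = 81.5 + (0) + 15.472 − 12.736 = 84.236 → 84.2°C

84.2°C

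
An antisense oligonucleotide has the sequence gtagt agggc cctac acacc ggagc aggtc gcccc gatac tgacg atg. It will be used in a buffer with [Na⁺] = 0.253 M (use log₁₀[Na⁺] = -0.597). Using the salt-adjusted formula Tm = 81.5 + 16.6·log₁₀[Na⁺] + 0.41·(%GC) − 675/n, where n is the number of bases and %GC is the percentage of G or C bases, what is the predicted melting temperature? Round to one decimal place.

Length n = 48. Base counts: A=11, G=15, T=7, C=15
G+C = 30, so %GC = 30/48 × 100 = 62.5%
Salt term: 16.6 × (-0.597) = -9.91
GC term: 0.41 × 62.5 = 25.625; length term: −675/48 = −14.062
Tm = 81.5 + (-9.91) + 25.625 − 14.062 = 83.153 → 83.2°C

83.2°C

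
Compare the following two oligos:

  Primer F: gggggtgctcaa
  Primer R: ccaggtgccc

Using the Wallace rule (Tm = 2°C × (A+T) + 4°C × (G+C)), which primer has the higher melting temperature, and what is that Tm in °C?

Primer F: A+T=4, G+C=8 → Tm = 2(4)+4(8) = 40°C
Primer R: A+T=2, G+C=8 → Tm = 2(2)+4(8) = 36°C
40°C vs 36°C → primer F is higher.

Primer F, 40°C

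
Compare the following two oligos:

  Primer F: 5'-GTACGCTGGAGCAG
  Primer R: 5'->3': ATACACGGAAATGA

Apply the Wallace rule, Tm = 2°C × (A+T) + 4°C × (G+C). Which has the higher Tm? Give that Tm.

Primer F: A+T=5, G+C=9 → Tm = 2(5)+4(9) = 46°C
Primer R: A+T=9, G+C=5 → Tm = 2(9)+4(5) = 38°C
46°C vs 38°C → primer F is higher.

Primer F, 46°C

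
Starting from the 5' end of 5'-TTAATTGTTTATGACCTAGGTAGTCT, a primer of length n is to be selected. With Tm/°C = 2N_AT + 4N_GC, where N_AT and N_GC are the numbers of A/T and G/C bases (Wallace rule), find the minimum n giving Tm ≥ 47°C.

First 18 bases: TTAATTGTTTATGACCTA → Tm = 44°C (< 47°C)
First 19 bases: TTAATTGTTTATGACCTAG → Tm = 48°C (≥ 47°C)
Each additional base adds 2°C (A/T) or 4°C (G/C), so Tm is non-decreasing in n; n = 19 is the first length to reach 47°C.

n = 19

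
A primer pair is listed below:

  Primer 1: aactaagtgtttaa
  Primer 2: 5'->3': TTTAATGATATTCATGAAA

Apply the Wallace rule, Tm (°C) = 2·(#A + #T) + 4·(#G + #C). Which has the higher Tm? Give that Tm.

Primer 1: A+T=11, G+C=3 → Tm = 2(11)+4(3) = 34°C
Primer 2: A+T=16, G+C=3 → Tm = 2(16)+4(3) = 44°C
34°C vs 44°C → primer 2 is higher.

Primer 2, 44°C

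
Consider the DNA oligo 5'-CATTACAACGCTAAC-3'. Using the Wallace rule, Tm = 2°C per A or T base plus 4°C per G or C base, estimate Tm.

Counting bases: C=5, T=3, G=1, A=6
A+T = 9, G+C = 6
Tm = 2(9) + 4(6) = 18 + 24 = 42°C

42°C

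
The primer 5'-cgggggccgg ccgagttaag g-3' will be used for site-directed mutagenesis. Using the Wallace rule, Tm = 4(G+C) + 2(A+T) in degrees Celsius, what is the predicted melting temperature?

Base counts: T=2, C=5, A=3, G=11
A+T = 5, G+C = 16
Tm = 2×5 + 4×16 = 74°C

74°C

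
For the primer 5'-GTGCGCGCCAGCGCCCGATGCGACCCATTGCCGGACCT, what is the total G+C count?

Counting bases: A=5, T=5, G=12, C=16
Total G or C: 12 + 16 = 28

28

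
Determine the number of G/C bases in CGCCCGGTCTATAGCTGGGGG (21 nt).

15

Base counts: C=6, A=2, T=4, G=9
Total G or C: 9 + 6 = 15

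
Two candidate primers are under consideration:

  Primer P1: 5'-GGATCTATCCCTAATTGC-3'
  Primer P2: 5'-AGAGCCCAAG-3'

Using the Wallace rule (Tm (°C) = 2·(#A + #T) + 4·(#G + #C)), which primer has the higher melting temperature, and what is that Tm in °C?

Primer P1, 52°C

Primer P1: A+T=10, G+C=8 → Tm = 2(10)+4(8) = 52°C
Primer P2: A+T=4, G+C=6 → Tm = 2(4)+4(6) = 32°C
52°C vs 32°C → primer P1 is higher.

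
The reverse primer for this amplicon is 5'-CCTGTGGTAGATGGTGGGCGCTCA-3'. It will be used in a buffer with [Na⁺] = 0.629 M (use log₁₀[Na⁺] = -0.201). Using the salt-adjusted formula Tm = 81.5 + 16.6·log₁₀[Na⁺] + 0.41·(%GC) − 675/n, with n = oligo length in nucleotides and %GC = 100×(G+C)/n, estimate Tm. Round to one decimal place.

75.7°C

Length n = 24. Scanning the sequence gives T=6, G=10, C=5, A=3.
G+C = 15, so %GC = 15/24 × 100 = 62.5%
Salt term: 16.6 × (-0.201) = -3.337
GC term: 0.41 × 62.5 = 25.625; length term: −675/24 = −28.125
Tm = 81.5 + (-3.337) + 25.625 − 28.125 = 75.663 → 75.7°C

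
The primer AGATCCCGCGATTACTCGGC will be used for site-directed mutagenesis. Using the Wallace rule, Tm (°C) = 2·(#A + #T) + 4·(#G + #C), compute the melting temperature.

Base counts: T=4, C=7, G=5, A=4
AT pairs contribute 8, GC pairs contribute 12.
Tm = 4·12 + 2·8 = 48 + 16 = 64°C

64°C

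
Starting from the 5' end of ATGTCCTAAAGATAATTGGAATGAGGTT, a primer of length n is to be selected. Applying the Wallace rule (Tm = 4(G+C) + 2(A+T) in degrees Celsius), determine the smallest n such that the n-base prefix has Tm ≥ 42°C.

First 16 bases: ATGTCCTAAAGATAAT → Tm = 40°C (< 42°C)
First 17 bases: ATGTCCTAAAGATAATT → Tm = 42°C (≥ 42°C)
Each additional base adds 2°C (A/T) or 4°C (G/C), so Tm is non-decreasing in n; n = 17 is the first length to reach 42°C.

n = 17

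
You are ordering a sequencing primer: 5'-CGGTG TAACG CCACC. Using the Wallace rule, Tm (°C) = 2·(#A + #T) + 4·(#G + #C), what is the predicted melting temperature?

Scanning the sequence gives T=2, G=4, A=3, C=6.
A+T = 5, G+C = 10
Tm = 4·10 + 2·5 = 40 + 10 = 50°C

50°C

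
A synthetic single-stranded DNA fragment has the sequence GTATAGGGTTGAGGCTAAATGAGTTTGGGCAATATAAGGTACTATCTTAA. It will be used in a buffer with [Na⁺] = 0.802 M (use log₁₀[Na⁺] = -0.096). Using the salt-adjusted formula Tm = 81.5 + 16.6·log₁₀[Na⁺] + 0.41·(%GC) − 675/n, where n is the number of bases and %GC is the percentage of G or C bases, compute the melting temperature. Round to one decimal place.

81.2°C

Length n = 50. Scanning the sequence gives T=16, C=4, A=16, G=14.
G+C = 18, so %GC = 18/50 × 100 = 36%
Salt term: 16.6 × (-0.096) = -1.594
GC term: 0.41 × 36 = 14.76; length term: −675/50 = −13.5
Tm = 81.5 + (-1.594) + 14.76 − 13.5 = 81.166 → 81.2°C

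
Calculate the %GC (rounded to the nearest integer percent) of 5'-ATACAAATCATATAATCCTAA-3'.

Counting bases: G=0, T=6, C=4, A=11
G+C = 0 + 4 = 4 out of 21 bases
%GC = 4/21 × 100 = 19.05% ≈ 19%

19%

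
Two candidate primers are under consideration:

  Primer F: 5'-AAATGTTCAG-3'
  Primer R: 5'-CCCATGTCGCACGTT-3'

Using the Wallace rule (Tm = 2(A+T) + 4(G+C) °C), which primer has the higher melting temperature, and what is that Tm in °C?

Primer F: A+T=7, G+C=3 → Tm = 2(7)+4(3) = 26°C
Primer R: A+T=6, G+C=9 → Tm = 2(6)+4(9) = 48°C
26°C vs 48°C → primer R is higher.

Primer R, 48°C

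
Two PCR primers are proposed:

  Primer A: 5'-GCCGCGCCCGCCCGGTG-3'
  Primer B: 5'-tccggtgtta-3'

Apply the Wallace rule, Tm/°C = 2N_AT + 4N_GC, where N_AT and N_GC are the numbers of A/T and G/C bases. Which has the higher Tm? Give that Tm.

Primer A, 66°C

Primer A: A+T=1, G+C=16 → Tm = 2(1)+4(16) = 66°C
Primer B: A+T=5, G+C=5 → Tm = 2(5)+4(5) = 30°C
66°C vs 30°C → primer A is higher.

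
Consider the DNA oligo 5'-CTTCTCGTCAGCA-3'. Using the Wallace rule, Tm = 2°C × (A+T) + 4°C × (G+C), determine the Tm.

Scanning the sequence gives A=2, C=5, G=2, T=4.
A+T = 6, G+C = 7
Tm = 4·7 + 2·6 = 28 + 12 = 40°C

40°C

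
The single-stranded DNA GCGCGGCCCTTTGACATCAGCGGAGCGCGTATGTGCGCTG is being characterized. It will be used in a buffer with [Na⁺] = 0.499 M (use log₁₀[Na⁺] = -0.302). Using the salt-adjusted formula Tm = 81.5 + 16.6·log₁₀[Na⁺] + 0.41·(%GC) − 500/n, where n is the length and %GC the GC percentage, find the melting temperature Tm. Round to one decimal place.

Length n = 40. T=8, A=5, G=15, C=12
G+C = 27, so %GC = 27/40 × 100 = 67.5%
Salt term: 16.6 × (-0.302) = -5.013
GC term: 0.41 × 67.5 = 27.675; length term: −500/40 = −12.5
Tm = 81.5 + (-5.013) + 27.675 − 12.5 = 91.662 → 91.7°C

91.7°C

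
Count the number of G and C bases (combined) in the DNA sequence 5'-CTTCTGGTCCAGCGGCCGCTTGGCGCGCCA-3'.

22

Base counts: T=6, C=12, G=10, A=2
G+C = 10 + 12 = 22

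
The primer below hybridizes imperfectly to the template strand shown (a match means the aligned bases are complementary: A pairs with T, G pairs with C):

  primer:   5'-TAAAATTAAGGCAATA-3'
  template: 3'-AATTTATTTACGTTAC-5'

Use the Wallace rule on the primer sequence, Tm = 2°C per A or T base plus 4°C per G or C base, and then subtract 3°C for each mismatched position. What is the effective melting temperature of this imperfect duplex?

26°C

Primer base counts: A=9, T=4, G=2, C=1 → A+T=13, G+C=3
Perfect-match Tm = 2(13) + 4(3) = 26 + 12 = 38°C
Mismatches (positions where the bases are not complementary): 4 (at positions 2, 7, 10, 16)
Effective Tm = 38 − 4×3 = 38 − 12 = 26°C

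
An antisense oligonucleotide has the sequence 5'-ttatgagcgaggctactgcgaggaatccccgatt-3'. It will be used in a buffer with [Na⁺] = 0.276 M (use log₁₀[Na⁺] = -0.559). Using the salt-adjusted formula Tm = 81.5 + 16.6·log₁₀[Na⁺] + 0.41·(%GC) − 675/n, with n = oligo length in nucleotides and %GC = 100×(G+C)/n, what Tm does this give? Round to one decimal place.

Length n = 34. C=8, G=10, A=8, T=8
G+C = 18, so %GC = 18/34 × 100 = 52.941%
Salt term: 16.6 × (-0.559) = -9.279
GC term: 0.41 × 52.941 = 21.706; length term: −675/34 = −19.853
Tm = 81.5 + (-9.279) + 21.706 − 19.853 = 74.074 → 74.1°C

74.1°C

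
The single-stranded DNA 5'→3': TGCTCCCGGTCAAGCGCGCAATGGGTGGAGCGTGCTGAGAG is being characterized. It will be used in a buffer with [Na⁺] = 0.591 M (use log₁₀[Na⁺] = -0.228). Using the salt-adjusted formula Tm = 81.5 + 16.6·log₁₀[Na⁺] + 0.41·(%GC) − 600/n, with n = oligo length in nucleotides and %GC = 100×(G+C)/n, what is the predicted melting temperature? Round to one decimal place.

90.1°C

Length n = 41. Counting bases: G=17, A=7, C=10, T=7
G+C = 27, so %GC = 27/41 × 100 = 65.854%
Salt term: 16.6 × (-0.228) = -3.785
GC term: 0.41 × 65.854 = 27; length term: −600/41 = −14.634
Tm = 81.5 + (-3.785) + 27 − 14.634 = 90.081 → 90.1°C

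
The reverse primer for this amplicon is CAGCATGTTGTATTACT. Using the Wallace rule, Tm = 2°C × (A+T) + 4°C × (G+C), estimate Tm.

46°C

C=3, T=7, G=3, A=4
AT pairs contribute 11, GC pairs contribute 6.
Tm = 2(11) + 4(6) = 22 + 24 = 46°C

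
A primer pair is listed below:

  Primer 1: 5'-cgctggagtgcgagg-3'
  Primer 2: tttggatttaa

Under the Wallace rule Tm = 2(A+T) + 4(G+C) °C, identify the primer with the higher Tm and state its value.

Primer 1, 52°C

Primer 1: A+T=4, G+C=11 → Tm = 2(4)+4(11) = 52°C
Primer 2: A+T=9, G+C=2 → Tm = 2(9)+4(2) = 26°C
52°C vs 26°C → primer 1 is higher.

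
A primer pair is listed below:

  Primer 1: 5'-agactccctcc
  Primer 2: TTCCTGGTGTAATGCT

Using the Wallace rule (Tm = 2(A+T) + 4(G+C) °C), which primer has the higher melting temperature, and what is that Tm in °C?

Primer 1: A+T=4, G+C=7 → Tm = 2(4)+4(7) = 36°C
Primer 2: A+T=9, G+C=7 → Tm = 2(9)+4(7) = 46°C
36°C vs 46°C → primer 2 is higher.

Primer 2, 46°C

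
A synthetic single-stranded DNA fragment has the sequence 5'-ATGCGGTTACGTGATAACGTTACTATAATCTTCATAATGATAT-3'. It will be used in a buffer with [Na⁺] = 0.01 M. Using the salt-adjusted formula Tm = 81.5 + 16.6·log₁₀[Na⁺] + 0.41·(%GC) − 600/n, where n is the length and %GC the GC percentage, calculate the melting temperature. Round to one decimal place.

Length n = 43. G=7, T=16, C=6, A=14
G+C = 13, so %GC = 13/43 × 100 = 30.233%
Salt term: 16.6 × (-2) = -33.2
GC term: 0.41 × 30.233 = 12.396; length term: −600/43 = −13.953
Tm = 81.5 + (-33.2) + 12.396 − 13.953 = 46.743 → 46.7°C

46.7°C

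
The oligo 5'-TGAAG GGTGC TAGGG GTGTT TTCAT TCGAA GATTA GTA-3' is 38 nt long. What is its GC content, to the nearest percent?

A=9, C=3, T=13, G=13
G+C = 13 + 3 = 16 out of 38 bases
%GC = 16/38 × 100 = 42.11% ≈ 42%

42%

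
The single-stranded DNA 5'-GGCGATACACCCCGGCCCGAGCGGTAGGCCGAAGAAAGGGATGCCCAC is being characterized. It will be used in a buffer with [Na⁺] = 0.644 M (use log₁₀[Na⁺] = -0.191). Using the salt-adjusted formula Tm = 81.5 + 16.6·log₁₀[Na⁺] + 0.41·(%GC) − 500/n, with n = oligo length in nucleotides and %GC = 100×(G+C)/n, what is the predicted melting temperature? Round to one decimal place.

Length n = 48. Base counts: T=3, A=12, C=16, G=17
G+C = 33, so %GC = 33/48 × 100 = 68.75%
Salt term: 16.6 × (-0.191) = -3.171
GC term: 0.41 × 68.75 = 28.188; length term: −500/48 = −10.417
Tm = 81.5 + (-3.171) + 28.188 − 10.417 = 96.1 → 96.1°C

96.1°C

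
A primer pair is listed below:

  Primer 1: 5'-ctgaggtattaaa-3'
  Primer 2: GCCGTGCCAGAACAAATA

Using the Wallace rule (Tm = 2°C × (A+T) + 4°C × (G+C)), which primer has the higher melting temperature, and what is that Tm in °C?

Primer 2, 54°C

Primer 1: A+T=9, G+C=4 → Tm = 2(9)+4(4) = 34°C
Primer 2: A+T=9, G+C=9 → Tm = 2(9)+4(9) = 54°C
34°C vs 54°C → primer 2 is higher.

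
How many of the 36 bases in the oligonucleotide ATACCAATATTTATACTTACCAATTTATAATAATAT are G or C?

5

Counting bases: A=16, C=5, T=15, G=0
G+C = 0 + 5 = 5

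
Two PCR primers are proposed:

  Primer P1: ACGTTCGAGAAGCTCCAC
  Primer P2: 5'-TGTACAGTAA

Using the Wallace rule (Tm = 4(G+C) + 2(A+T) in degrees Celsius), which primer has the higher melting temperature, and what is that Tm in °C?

Primer P1: A+T=8, G+C=10 → Tm = 2(8)+4(10) = 56°C
Primer P2: A+T=7, G+C=3 → Tm = 2(7)+4(3) = 26°C
56°C vs 26°C → primer P1 is higher.

Primer P1, 56°C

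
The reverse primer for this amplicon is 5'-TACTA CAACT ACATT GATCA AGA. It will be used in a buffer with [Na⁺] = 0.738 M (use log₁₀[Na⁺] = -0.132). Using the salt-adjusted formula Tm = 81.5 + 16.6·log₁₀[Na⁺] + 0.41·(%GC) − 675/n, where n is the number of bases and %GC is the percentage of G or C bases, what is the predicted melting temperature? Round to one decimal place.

Length n = 23. A=10, G=2, T=6, C=5
G+C = 7, so %GC = 7/23 × 100 = 30.435%
Salt term: 16.6 × (-0.132) = -2.191
GC term: 0.41 × 30.435 = 12.478; length term: −675/23 = −29.348
Tm = 81.5 + (-2.191) + 12.478 − 29.348 = 62.439 → 62.4°C

62.4°C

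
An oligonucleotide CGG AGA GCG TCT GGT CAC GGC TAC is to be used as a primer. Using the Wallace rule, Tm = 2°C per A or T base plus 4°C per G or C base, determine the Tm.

Scanning the sequence gives A=4, G=9, T=4, C=7.
AT pairs contribute 8, GC pairs contribute 16.
Tm = 2(8) + 4(16) = 16 + 64 = 80°C

80°C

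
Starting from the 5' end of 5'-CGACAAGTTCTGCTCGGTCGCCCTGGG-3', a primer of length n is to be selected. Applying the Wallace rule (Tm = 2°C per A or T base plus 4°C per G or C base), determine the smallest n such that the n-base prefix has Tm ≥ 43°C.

First 14 bases: CGACAAGTTCTGCT → Tm = 42°C (< 43°C)
First 15 bases: CGACAAGTTCTGCTC → Tm = 46°C (≥ 43°C)
Since every base adds ≥2°C, Tm only increases with n, so the threshold is first crossed at n = 15.

n = 15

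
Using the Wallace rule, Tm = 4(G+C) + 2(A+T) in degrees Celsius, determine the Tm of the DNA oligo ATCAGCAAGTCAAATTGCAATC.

60°C

Counting bases: G=3, A=9, T=5, C=5
So N_AT = 14 and N_GC = 8.
Tm = 2(14) + 4(8) = 28 + 32 = 60°C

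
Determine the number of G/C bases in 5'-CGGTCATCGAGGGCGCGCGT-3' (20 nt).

Base counts: A=2, C=6, G=9, T=3
Total G or C: 9 + 6 = 15

15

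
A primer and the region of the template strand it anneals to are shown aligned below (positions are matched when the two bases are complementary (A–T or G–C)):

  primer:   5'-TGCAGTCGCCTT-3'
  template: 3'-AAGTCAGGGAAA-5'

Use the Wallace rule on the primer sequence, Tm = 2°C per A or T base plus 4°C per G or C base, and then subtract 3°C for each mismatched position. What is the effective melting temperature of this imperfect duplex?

Primer base counts: A=1, T=4, G=3, C=4 → A+T=5, G+C=7
Perfect-match Tm = 2(5) + 4(7) = 10 + 28 = 38°C
Mismatches (positions where the bases are not complementary): 3 (at positions 2, 8, 10)
Effective Tm = 38 − 3×3 = 38 − 9 = 29°C

29°C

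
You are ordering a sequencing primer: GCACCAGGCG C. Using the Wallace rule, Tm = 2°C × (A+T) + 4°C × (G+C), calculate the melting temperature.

Counting bases: G=4, A=2, T=0, C=5
AT pairs contribute 2, GC pairs contribute 9.
Tm = 4·9 + 2·2 = 36 + 4 = 40°C

40°C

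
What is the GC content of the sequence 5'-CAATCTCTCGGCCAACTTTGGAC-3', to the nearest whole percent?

Scanning the sequence gives C=8, T=6, A=5, G=4.
G+C = 4 + 8 = 12 out of 23 bases
%GC = 12/23 × 100 = 52.17% ≈ 52%

52%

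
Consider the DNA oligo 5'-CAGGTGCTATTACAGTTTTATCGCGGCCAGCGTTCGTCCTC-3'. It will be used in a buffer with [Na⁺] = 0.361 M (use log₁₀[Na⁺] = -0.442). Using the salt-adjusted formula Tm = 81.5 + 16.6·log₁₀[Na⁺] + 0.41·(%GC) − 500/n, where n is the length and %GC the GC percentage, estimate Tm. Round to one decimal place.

Length n = 41. Base counts: G=10, C=12, T=13, A=6
G+C = 22, so %GC = 22/41 × 100 = 53.659%
Salt term: 16.6 × (-0.442) = -7.337
GC term: 0.41 × 53.659 = 22; length term: −500/41 = −12.195
Tm = 81.5 + (-7.337) + 22 − 12.195 = 83.968 → 84.0°C

84.0°C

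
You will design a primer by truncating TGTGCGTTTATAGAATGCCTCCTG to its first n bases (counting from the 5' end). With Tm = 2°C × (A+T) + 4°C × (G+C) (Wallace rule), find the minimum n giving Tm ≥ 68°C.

First 23 bases: TGTGCGTTTATAGAATGCCTCCT → Tm = 66°C (< 68°C)
First 24 bases: TGTGCGTTTATAGAATGCCTCCTG → Tm = 70°C (≥ 68°C)
Each additional base adds 2°C (A/T) or 4°C (G/C), so Tm is non-decreasing in n; n = 24 is the first length to reach 68°C.

n = 24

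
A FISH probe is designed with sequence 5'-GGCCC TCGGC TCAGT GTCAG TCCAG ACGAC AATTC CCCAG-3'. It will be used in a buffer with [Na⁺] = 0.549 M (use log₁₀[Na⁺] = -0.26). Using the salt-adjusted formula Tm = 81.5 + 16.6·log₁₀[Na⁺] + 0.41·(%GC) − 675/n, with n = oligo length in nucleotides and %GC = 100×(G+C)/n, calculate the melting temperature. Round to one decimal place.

85.9°C

Length n = 40. Base counts: T=7, C=15, A=8, G=10
G+C = 25, so %GC = 25/40 × 100 = 62.5%
Salt term: 16.6 × (-0.26) = -4.316
GC term: 0.41 × 62.5 = 25.625; length term: −675/40 = −16.875
Tm = 81.5 + (-4.316) + 25.625 − 16.875 = 85.934 → 85.9°C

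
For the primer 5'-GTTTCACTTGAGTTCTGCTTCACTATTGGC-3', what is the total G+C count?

13

Base counts: A=4, T=13, G=6, C=7
Total G or C: 6 + 7 = 13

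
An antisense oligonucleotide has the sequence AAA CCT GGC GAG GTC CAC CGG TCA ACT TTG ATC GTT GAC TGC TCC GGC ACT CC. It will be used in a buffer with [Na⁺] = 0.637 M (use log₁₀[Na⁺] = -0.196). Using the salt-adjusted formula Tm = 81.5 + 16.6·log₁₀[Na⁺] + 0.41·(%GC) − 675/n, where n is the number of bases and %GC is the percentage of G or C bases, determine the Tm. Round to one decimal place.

89.5°C

Length n = 53. Base counts: G=13, T=12, A=10, C=18
G+C = 31, so %GC = 31/53 × 100 = 58.491%
Salt term: 16.6 × (-0.196) = -3.254
GC term: 0.41 × 58.491 = 23.981; length term: −675/53 = −12.736
Tm = 81.5 + (-3.254) + 23.981 − 12.736 = 89.491 → 89.5°C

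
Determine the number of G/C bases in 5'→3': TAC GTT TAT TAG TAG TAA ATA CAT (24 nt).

5

Base counts: G=3, C=2, A=9, T=10
Total G or C: 3 + 2 = 5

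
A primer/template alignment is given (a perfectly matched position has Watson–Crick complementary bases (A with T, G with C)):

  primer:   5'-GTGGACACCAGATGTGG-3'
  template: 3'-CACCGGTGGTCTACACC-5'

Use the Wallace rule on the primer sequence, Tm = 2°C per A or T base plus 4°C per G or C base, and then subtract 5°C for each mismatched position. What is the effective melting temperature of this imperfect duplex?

49°C

Primer base counts: A=4, T=3, G=7, C=3 → A+T=7, G+C=10
Perfect-match Tm = 2(7) + 4(10) = 14 + 40 = 54°C
Mismatches (positions where the bases are not complementary): 1 (at position 5)
Effective Tm = 54 − 1×5 = 54 − 5 = 49°C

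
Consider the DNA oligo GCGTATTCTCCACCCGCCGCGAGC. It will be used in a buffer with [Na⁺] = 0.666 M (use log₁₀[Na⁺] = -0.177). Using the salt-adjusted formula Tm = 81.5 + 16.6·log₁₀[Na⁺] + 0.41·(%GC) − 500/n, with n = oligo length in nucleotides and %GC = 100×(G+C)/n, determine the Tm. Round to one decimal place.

Length n = 24. T=4, G=6, A=3, C=11
G+C = 17, so %GC = 17/24 × 100 = 70.833%
Salt term: 16.6 × (-0.177) = -2.938
GC term: 0.41 × 70.833 = 29.042; length term: −500/24 = −20.833
Tm = 81.5 + (-2.938) + 29.042 − 20.833 = 86.771 → 86.8°C

86.8°C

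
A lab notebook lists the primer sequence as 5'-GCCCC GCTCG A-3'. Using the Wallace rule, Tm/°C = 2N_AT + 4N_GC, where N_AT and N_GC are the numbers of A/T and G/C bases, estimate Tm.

40°C

A=1, T=1, G=3, C=6
A+T = 2, G+C = 9
Tm = 2(2) + 4(9) = 4 + 36 = 40°C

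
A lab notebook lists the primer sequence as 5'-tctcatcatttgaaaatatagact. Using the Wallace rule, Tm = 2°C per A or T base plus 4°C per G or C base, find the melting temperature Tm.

60°C

T=9, G=2, C=4, A=9
AT pairs contribute 18, GC pairs contribute 6.
Tm = 4·6 + 2·18 = 24 + 36 = 60°C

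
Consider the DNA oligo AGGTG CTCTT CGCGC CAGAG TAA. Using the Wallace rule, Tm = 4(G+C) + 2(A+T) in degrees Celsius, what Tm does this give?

Base counts: C=6, A=5, T=5, G=7
So N_AT = 10 and N_GC = 13.
Tm = 2×10 + 4×13 = 72°C

72°C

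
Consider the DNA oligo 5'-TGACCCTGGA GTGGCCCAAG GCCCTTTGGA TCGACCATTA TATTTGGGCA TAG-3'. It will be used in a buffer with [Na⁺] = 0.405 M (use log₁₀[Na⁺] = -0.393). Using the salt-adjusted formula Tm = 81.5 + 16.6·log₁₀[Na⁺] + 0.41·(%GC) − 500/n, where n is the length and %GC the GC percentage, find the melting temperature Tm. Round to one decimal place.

Length n = 53. Scanning the sequence gives C=13, A=11, G=15, T=14.
G+C = 28, so %GC = 28/53 × 100 = 52.83%
Salt term: 16.6 × (-0.393) = -6.524
GC term: 0.41 × 52.83 = 21.66; length term: −500/53 = −9.434
Tm = 81.5 + (-6.524) + 21.66 − 9.434 = 87.202 → 87.2°C

87.2°C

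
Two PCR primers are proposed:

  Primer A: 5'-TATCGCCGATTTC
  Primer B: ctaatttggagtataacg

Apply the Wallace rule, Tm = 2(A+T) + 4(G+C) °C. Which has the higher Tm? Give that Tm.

Primer B, 48°C

Primer A: A+T=7, G+C=6 → Tm = 2(7)+4(6) = 38°C
Primer B: A+T=12, G+C=6 → Tm = 2(12)+4(6) = 48°C
38°C vs 48°C → primer B is higher.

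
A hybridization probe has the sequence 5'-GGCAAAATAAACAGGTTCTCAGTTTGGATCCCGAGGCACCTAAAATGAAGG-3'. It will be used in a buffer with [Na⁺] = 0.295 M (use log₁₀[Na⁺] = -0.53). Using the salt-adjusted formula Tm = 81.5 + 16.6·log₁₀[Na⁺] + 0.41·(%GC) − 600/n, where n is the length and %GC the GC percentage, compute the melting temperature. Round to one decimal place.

Length n = 51. Scanning the sequence gives G=13, A=18, T=10, C=10.
G+C = 23, so %GC = 23/51 × 100 = 45.098%
Salt term: 16.6 × (-0.53) = -8.798
GC term: 0.41 × 45.098 = 18.49; length term: −600/51 = −11.765
Tm = 81.5 + (-8.798) + 18.49 − 11.765 = 79.427 → 79.4°C

79.4°C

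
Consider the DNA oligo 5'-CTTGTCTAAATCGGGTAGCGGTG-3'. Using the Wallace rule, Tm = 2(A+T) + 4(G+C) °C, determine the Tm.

70°C

Scanning the sequence gives A=4, C=4, T=7, G=8.
A+T = 11, G+C = 12
Tm = 4·12 + 2·11 = 48 + 22 = 70°C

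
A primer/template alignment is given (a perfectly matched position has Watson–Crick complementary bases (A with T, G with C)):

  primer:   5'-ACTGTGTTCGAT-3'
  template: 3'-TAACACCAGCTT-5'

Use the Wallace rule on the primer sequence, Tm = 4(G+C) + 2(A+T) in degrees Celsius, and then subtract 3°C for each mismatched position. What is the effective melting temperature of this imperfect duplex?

25°C

Primer base counts: A=2, T=5, G=3, C=2 → A+T=7, G+C=5
Perfect-match Tm = 2(7) + 4(5) = 14 + 20 = 34°C
Mismatches (positions where the bases are not complementary): 3 (at positions 2, 7, 12)
Effective Tm = 34 − 3×3 = 34 − 9 = 25°C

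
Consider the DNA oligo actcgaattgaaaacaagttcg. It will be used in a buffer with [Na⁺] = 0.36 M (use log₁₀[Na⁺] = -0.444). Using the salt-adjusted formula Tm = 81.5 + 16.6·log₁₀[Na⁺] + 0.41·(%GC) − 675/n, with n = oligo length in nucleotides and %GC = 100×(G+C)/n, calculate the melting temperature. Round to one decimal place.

Length n = 22. Counting bases: C=4, G=4, T=5, A=9
G+C = 8, so %GC = 8/22 × 100 = 36.364%
Salt term: 16.6 × (-0.444) = -7.37
GC term: 0.41 × 36.364 = 14.909; length term: −675/22 = −30.682
Tm = 81.5 + (-7.37) + 14.909 − 30.682 = 58.357 → 58.4°C

58.4°C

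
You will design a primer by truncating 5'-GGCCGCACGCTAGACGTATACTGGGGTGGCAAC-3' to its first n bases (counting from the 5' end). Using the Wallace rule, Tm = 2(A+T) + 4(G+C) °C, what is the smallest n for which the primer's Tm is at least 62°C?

First 18 bases: GGCCGCACGCTAGACGTA → Tm = 60°C (< 62°C)
First 19 bases: GGCCGCACGCTAGACGTAT → Tm = 62°C (≥ 62°C)
Since every base adds ≥2°C, Tm only increases with n, so the threshold is first crossed at n = 19.

n = 19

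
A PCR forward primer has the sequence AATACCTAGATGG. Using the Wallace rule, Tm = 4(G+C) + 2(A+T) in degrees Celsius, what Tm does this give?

36°C

Base counts: A=5, C=2, G=3, T=3
So N_AT = 8 and N_GC = 5.
Tm = 2(8) + 4(5) = 16 + 20 = 36°C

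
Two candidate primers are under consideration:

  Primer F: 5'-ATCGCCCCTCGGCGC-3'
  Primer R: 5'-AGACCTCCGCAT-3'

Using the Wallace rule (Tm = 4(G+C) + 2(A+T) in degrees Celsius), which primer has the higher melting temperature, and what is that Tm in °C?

Primer F: A+T=3, G+C=12 → Tm = 2(3)+4(12) = 54°C
Primer R: A+T=5, G+C=7 → Tm = 2(5)+4(7) = 38°C
54°C vs 38°C → primer F is higher.

Primer F, 54°C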